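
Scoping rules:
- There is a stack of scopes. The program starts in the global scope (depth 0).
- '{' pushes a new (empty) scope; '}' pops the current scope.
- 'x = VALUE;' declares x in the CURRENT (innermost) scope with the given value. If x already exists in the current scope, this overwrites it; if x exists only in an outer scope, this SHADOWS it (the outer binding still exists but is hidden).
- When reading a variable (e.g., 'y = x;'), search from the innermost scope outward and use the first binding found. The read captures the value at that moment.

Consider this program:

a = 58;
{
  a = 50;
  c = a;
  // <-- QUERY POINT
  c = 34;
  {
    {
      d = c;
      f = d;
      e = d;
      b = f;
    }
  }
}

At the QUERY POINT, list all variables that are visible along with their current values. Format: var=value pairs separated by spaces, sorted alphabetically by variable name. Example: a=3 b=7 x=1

Answer: a=50 c=50

Derivation:
Step 1: declare a=58 at depth 0
Step 2: enter scope (depth=1)
Step 3: declare a=50 at depth 1
Step 4: declare c=(read a)=50 at depth 1
Visible at query point: a=50 c=50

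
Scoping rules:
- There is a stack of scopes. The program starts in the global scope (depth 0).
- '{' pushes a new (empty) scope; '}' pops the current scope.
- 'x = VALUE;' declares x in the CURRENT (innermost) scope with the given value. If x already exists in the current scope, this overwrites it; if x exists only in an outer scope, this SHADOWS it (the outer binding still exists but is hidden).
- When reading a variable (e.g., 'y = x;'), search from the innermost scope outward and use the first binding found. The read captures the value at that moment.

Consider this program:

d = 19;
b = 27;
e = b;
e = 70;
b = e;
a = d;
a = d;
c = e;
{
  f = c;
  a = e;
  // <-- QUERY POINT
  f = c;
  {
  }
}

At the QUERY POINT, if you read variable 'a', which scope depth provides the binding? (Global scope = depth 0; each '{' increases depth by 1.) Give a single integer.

Step 1: declare d=19 at depth 0
Step 2: declare b=27 at depth 0
Step 3: declare e=(read b)=27 at depth 0
Step 4: declare e=70 at depth 0
Step 5: declare b=(read e)=70 at depth 0
Step 6: declare a=(read d)=19 at depth 0
Step 7: declare a=(read d)=19 at depth 0
Step 8: declare c=(read e)=70 at depth 0
Step 9: enter scope (depth=1)
Step 10: declare f=(read c)=70 at depth 1
Step 11: declare a=(read e)=70 at depth 1
Visible at query point: a=70 b=70 c=70 d=19 e=70 f=70

Answer: 1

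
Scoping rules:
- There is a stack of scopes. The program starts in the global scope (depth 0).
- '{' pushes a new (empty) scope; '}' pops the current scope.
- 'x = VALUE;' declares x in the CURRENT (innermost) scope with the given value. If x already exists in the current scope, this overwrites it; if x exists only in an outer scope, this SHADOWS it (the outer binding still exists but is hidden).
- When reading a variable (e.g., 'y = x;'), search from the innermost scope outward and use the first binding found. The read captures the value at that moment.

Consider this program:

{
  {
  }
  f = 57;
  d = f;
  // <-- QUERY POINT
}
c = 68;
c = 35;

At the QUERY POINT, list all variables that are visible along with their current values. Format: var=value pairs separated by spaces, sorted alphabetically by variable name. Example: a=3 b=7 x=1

Answer: d=57 f=57

Derivation:
Step 1: enter scope (depth=1)
Step 2: enter scope (depth=2)
Step 3: exit scope (depth=1)
Step 4: declare f=57 at depth 1
Step 5: declare d=(read f)=57 at depth 1
Visible at query point: d=57 f=57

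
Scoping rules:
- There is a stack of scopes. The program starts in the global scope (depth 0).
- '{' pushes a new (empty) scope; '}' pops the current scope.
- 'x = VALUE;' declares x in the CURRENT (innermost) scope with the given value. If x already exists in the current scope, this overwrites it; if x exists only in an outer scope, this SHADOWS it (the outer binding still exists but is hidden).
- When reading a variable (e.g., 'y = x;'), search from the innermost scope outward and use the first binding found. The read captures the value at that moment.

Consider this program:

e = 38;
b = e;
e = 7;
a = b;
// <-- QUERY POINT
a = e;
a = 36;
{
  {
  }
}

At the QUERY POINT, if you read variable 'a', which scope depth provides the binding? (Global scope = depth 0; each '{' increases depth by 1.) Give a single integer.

Step 1: declare e=38 at depth 0
Step 2: declare b=(read e)=38 at depth 0
Step 3: declare e=7 at depth 0
Step 4: declare a=(read b)=38 at depth 0
Visible at query point: a=38 b=38 e=7

Answer: 0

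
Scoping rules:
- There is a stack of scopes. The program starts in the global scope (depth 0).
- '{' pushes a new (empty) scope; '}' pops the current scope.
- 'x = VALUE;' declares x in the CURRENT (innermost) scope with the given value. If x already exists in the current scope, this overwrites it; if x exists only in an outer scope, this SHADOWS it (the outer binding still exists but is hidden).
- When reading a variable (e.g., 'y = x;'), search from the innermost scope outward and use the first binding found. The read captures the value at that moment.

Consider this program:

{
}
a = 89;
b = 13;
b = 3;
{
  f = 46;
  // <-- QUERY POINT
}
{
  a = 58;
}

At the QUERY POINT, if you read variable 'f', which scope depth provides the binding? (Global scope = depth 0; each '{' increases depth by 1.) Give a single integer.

Step 1: enter scope (depth=1)
Step 2: exit scope (depth=0)
Step 3: declare a=89 at depth 0
Step 4: declare b=13 at depth 0
Step 5: declare b=3 at depth 0
Step 6: enter scope (depth=1)
Step 7: declare f=46 at depth 1
Visible at query point: a=89 b=3 f=46

Answer: 1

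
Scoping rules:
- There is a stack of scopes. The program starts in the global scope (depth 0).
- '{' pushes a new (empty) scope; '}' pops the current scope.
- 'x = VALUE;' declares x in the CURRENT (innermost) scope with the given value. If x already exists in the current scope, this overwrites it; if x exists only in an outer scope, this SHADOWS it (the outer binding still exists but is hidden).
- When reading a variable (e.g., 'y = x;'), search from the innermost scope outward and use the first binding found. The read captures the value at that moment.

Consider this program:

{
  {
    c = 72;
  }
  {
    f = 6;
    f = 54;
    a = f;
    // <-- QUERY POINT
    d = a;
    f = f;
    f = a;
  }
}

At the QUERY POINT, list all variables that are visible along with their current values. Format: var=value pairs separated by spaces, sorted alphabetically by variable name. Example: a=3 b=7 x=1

Answer: a=54 f=54

Derivation:
Step 1: enter scope (depth=1)
Step 2: enter scope (depth=2)
Step 3: declare c=72 at depth 2
Step 4: exit scope (depth=1)
Step 5: enter scope (depth=2)
Step 6: declare f=6 at depth 2
Step 7: declare f=54 at depth 2
Step 8: declare a=(read f)=54 at depth 2
Visible at query point: a=54 f=54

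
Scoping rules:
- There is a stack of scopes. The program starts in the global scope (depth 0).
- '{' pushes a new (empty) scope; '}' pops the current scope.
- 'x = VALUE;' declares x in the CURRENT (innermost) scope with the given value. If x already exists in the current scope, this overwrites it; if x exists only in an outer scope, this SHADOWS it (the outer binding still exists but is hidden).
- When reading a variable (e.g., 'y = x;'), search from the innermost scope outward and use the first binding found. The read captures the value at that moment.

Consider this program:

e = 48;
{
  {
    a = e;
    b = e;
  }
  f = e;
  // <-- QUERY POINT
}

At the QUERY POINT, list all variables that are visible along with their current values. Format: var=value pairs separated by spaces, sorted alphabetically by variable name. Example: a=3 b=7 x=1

Answer: e=48 f=48

Derivation:
Step 1: declare e=48 at depth 0
Step 2: enter scope (depth=1)
Step 3: enter scope (depth=2)
Step 4: declare a=(read e)=48 at depth 2
Step 5: declare b=(read e)=48 at depth 2
Step 6: exit scope (depth=1)
Step 7: declare f=(read e)=48 at depth 1
Visible at query point: e=48 f=48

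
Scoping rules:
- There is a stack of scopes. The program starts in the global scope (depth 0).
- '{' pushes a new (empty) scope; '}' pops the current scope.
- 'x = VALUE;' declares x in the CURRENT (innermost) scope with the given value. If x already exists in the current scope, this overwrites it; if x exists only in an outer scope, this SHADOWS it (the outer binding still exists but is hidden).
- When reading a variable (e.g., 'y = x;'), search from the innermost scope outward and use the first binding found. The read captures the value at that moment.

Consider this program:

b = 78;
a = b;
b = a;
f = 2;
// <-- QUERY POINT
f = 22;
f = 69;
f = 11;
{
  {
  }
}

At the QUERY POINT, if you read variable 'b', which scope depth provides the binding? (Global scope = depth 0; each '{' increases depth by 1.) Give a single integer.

Step 1: declare b=78 at depth 0
Step 2: declare a=(read b)=78 at depth 0
Step 3: declare b=(read a)=78 at depth 0
Step 4: declare f=2 at depth 0
Visible at query point: a=78 b=78 f=2

Answer: 0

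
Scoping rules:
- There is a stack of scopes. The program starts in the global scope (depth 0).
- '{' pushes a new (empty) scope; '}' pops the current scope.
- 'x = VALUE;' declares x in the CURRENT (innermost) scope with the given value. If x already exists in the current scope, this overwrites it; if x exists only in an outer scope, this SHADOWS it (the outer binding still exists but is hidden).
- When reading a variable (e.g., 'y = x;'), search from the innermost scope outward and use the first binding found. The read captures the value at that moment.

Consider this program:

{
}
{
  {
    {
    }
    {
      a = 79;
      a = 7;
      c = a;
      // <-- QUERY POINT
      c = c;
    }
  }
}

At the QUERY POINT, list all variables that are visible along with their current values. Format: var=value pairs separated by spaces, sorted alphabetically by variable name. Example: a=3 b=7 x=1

Step 1: enter scope (depth=1)
Step 2: exit scope (depth=0)
Step 3: enter scope (depth=1)
Step 4: enter scope (depth=2)
Step 5: enter scope (depth=3)
Step 6: exit scope (depth=2)
Step 7: enter scope (depth=3)
Step 8: declare a=79 at depth 3
Step 9: declare a=7 at depth 3
Step 10: declare c=(read a)=7 at depth 3
Visible at query point: a=7 c=7

Answer: a=7 c=7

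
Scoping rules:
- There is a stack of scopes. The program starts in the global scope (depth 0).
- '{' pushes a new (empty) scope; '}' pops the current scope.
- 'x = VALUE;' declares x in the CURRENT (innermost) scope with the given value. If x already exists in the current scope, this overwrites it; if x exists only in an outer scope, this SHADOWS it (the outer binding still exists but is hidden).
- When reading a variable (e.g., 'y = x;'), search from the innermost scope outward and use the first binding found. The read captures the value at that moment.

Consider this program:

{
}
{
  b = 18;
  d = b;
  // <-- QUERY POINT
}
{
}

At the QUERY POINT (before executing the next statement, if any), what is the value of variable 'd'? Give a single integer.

Answer: 18

Derivation:
Step 1: enter scope (depth=1)
Step 2: exit scope (depth=0)
Step 3: enter scope (depth=1)
Step 4: declare b=18 at depth 1
Step 5: declare d=(read b)=18 at depth 1
Visible at query point: b=18 d=18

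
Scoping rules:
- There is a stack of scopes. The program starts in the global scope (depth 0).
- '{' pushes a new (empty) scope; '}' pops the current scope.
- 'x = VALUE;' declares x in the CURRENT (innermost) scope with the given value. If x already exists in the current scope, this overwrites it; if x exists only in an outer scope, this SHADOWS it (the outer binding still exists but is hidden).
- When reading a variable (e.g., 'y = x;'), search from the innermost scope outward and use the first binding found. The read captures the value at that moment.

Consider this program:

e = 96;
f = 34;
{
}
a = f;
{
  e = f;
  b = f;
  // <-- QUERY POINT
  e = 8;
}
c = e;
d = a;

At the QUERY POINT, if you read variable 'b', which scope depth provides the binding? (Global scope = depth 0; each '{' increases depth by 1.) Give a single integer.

Answer: 1

Derivation:
Step 1: declare e=96 at depth 0
Step 2: declare f=34 at depth 0
Step 3: enter scope (depth=1)
Step 4: exit scope (depth=0)
Step 5: declare a=(read f)=34 at depth 0
Step 6: enter scope (depth=1)
Step 7: declare e=(read f)=34 at depth 1
Step 8: declare b=(read f)=34 at depth 1
Visible at query point: a=34 b=34 e=34 f=34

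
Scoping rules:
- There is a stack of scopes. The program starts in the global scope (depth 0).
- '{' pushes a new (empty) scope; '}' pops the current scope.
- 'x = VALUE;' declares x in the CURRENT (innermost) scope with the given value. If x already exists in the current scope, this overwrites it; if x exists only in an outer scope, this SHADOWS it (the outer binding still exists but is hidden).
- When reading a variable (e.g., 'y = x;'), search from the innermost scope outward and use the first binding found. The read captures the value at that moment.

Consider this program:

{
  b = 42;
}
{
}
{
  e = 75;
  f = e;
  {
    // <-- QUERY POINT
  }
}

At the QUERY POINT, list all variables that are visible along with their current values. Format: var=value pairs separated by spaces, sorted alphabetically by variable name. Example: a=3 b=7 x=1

Answer: e=75 f=75

Derivation:
Step 1: enter scope (depth=1)
Step 2: declare b=42 at depth 1
Step 3: exit scope (depth=0)
Step 4: enter scope (depth=1)
Step 5: exit scope (depth=0)
Step 6: enter scope (depth=1)
Step 7: declare e=75 at depth 1
Step 8: declare f=(read e)=75 at depth 1
Step 9: enter scope (depth=2)
Visible at query point: e=75 f=75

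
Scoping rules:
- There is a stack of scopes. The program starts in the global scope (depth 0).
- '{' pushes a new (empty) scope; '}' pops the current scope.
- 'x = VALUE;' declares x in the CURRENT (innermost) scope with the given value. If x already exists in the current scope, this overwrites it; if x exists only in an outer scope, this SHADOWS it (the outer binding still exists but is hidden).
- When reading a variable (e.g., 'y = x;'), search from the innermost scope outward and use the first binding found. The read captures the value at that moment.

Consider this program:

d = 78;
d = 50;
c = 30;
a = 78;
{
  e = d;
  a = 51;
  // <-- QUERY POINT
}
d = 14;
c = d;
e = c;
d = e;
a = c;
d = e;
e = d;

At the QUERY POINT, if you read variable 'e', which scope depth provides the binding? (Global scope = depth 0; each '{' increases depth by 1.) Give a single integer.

Answer: 1

Derivation:
Step 1: declare d=78 at depth 0
Step 2: declare d=50 at depth 0
Step 3: declare c=30 at depth 0
Step 4: declare a=78 at depth 0
Step 5: enter scope (depth=1)
Step 6: declare e=(read d)=50 at depth 1
Step 7: declare a=51 at depth 1
Visible at query point: a=51 c=30 d=50 e=50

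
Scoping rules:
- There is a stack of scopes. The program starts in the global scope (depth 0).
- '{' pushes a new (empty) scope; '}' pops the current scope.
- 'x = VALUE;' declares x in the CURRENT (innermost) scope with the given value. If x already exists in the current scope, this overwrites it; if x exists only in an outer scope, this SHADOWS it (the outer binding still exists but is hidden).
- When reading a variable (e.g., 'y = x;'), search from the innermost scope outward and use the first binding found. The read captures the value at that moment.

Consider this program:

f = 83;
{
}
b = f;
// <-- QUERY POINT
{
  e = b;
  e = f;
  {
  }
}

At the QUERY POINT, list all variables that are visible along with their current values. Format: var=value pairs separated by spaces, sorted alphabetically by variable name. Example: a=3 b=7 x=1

Answer: b=83 f=83

Derivation:
Step 1: declare f=83 at depth 0
Step 2: enter scope (depth=1)
Step 3: exit scope (depth=0)
Step 4: declare b=(read f)=83 at depth 0
Visible at query point: b=83 f=83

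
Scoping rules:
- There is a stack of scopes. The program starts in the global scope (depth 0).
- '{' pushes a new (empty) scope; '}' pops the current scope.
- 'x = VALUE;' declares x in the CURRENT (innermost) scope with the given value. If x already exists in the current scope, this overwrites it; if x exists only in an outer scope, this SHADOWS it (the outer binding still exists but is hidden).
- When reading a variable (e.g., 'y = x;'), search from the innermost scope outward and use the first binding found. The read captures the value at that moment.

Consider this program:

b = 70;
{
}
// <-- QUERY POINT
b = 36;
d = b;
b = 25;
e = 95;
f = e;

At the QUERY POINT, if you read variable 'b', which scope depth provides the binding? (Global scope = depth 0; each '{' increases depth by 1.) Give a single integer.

Step 1: declare b=70 at depth 0
Step 2: enter scope (depth=1)
Step 3: exit scope (depth=0)
Visible at query point: b=70

Answer: 0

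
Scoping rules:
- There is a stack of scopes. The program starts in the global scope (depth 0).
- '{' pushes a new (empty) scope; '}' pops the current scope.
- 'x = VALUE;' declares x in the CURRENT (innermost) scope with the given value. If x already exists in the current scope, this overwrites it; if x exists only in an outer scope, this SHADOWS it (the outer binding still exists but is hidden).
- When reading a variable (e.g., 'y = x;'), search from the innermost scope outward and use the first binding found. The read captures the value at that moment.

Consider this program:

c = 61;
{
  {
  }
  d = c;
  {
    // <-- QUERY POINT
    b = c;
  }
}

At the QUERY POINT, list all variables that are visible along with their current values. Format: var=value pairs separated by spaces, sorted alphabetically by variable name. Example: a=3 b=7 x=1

Answer: c=61 d=61

Derivation:
Step 1: declare c=61 at depth 0
Step 2: enter scope (depth=1)
Step 3: enter scope (depth=2)
Step 4: exit scope (depth=1)
Step 5: declare d=(read c)=61 at depth 1
Step 6: enter scope (depth=2)
Visible at query point: c=61 d=61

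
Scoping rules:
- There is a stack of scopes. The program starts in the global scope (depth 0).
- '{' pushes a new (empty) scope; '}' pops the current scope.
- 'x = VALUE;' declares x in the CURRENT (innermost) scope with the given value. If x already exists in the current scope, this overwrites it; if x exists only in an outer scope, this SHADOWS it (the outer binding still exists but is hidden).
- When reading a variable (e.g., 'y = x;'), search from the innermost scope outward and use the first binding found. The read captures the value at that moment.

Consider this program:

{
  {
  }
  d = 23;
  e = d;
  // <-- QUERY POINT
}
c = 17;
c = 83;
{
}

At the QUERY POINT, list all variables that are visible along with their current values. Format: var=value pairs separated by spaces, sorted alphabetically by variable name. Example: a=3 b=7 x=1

Answer: d=23 e=23

Derivation:
Step 1: enter scope (depth=1)
Step 2: enter scope (depth=2)
Step 3: exit scope (depth=1)
Step 4: declare d=23 at depth 1
Step 5: declare e=(read d)=23 at depth 1
Visible at query point: d=23 e=23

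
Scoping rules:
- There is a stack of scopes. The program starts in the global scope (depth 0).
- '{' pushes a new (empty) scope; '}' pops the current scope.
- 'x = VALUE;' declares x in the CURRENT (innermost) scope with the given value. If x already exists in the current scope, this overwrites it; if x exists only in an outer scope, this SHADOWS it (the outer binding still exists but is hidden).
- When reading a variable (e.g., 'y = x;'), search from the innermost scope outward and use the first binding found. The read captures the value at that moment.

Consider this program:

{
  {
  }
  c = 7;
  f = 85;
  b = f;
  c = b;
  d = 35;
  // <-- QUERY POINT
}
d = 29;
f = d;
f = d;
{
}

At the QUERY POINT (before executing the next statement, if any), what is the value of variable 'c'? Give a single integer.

Answer: 85

Derivation:
Step 1: enter scope (depth=1)
Step 2: enter scope (depth=2)
Step 3: exit scope (depth=1)
Step 4: declare c=7 at depth 1
Step 5: declare f=85 at depth 1
Step 6: declare b=(read f)=85 at depth 1
Step 7: declare c=(read b)=85 at depth 1
Step 8: declare d=35 at depth 1
Visible at query point: b=85 c=85 d=35 f=85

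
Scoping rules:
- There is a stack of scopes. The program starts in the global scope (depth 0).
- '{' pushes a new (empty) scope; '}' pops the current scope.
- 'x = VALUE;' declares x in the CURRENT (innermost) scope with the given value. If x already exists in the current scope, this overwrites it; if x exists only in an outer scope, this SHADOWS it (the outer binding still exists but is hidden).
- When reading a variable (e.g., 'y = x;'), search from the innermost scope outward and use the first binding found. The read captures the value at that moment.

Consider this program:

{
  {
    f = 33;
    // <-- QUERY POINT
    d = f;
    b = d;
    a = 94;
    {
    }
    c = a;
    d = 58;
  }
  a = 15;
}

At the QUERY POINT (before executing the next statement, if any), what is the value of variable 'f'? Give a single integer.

Step 1: enter scope (depth=1)
Step 2: enter scope (depth=2)
Step 3: declare f=33 at depth 2
Visible at query point: f=33

Answer: 33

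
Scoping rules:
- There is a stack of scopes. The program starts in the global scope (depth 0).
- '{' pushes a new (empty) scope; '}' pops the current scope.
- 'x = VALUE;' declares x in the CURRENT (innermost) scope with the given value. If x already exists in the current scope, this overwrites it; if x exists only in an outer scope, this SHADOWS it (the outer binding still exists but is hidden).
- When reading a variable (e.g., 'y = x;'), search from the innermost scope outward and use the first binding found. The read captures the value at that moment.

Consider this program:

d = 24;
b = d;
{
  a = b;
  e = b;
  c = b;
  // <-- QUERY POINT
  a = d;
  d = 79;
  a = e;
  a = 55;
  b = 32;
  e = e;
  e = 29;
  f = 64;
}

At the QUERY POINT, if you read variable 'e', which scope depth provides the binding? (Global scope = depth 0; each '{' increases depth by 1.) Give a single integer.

Answer: 1

Derivation:
Step 1: declare d=24 at depth 0
Step 2: declare b=(read d)=24 at depth 0
Step 3: enter scope (depth=1)
Step 4: declare a=(read b)=24 at depth 1
Step 5: declare e=(read b)=24 at depth 1
Step 6: declare c=(read b)=24 at depth 1
Visible at query point: a=24 b=24 c=24 d=24 e=24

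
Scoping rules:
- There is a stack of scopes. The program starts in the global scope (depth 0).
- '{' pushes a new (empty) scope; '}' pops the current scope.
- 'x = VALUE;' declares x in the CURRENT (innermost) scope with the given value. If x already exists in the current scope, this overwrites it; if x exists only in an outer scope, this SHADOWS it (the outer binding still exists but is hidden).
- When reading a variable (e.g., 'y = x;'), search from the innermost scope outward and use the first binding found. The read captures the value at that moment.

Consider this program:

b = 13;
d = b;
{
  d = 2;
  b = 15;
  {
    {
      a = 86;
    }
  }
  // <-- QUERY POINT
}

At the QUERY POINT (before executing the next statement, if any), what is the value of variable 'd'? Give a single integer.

Answer: 2

Derivation:
Step 1: declare b=13 at depth 0
Step 2: declare d=(read b)=13 at depth 0
Step 3: enter scope (depth=1)
Step 4: declare d=2 at depth 1
Step 5: declare b=15 at depth 1
Step 6: enter scope (depth=2)
Step 7: enter scope (depth=3)
Step 8: declare a=86 at depth 3
Step 9: exit scope (depth=2)
Step 10: exit scope (depth=1)
Visible at query point: b=15 d=2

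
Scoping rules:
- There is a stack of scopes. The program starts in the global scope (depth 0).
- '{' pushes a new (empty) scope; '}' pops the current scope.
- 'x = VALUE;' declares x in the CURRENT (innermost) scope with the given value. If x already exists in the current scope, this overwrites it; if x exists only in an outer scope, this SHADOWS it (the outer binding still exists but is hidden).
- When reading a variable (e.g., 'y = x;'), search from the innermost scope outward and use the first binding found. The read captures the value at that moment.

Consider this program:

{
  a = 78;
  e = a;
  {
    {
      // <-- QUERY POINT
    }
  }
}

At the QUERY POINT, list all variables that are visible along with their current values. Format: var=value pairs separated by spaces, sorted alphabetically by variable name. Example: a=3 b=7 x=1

Answer: a=78 e=78

Derivation:
Step 1: enter scope (depth=1)
Step 2: declare a=78 at depth 1
Step 3: declare e=(read a)=78 at depth 1
Step 4: enter scope (depth=2)
Step 5: enter scope (depth=3)
Visible at query point: a=78 e=78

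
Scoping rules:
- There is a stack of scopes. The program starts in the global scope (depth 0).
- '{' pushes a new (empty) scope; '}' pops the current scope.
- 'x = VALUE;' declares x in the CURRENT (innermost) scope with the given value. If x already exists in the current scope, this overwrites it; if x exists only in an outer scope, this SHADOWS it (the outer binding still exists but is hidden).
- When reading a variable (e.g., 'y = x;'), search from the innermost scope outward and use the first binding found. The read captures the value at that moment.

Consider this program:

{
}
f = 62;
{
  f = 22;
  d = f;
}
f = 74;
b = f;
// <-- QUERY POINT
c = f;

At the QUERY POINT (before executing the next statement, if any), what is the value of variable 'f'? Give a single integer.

Answer: 74

Derivation:
Step 1: enter scope (depth=1)
Step 2: exit scope (depth=0)
Step 3: declare f=62 at depth 0
Step 4: enter scope (depth=1)
Step 5: declare f=22 at depth 1
Step 6: declare d=(read f)=22 at depth 1
Step 7: exit scope (depth=0)
Step 8: declare f=74 at depth 0
Step 9: declare b=(read f)=74 at depth 0
Visible at query point: b=74 f=74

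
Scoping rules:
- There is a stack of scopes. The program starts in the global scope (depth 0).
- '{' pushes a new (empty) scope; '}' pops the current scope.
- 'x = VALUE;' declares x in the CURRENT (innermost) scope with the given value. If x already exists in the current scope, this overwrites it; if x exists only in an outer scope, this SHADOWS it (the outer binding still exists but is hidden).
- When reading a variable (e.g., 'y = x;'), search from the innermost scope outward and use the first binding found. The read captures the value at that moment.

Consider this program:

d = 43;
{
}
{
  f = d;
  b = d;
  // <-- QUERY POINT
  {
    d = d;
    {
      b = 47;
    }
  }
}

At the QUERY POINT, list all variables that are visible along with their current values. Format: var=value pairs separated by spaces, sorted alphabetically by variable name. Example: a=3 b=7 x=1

Answer: b=43 d=43 f=43

Derivation:
Step 1: declare d=43 at depth 0
Step 2: enter scope (depth=1)
Step 3: exit scope (depth=0)
Step 4: enter scope (depth=1)
Step 5: declare f=(read d)=43 at depth 1
Step 6: declare b=(read d)=43 at depth 1
Visible at query point: b=43 d=43 f=43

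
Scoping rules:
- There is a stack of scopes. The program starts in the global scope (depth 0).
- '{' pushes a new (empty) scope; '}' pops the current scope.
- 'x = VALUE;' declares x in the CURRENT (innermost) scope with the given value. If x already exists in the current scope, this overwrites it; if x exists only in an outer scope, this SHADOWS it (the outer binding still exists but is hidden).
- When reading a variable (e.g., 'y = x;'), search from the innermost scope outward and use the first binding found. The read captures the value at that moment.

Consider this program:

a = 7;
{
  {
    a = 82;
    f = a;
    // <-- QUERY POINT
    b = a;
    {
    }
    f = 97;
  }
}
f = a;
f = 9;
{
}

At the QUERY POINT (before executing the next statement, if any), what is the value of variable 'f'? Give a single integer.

Step 1: declare a=7 at depth 0
Step 2: enter scope (depth=1)
Step 3: enter scope (depth=2)
Step 4: declare a=82 at depth 2
Step 5: declare f=(read a)=82 at depth 2
Visible at query point: a=82 f=82

Answer: 82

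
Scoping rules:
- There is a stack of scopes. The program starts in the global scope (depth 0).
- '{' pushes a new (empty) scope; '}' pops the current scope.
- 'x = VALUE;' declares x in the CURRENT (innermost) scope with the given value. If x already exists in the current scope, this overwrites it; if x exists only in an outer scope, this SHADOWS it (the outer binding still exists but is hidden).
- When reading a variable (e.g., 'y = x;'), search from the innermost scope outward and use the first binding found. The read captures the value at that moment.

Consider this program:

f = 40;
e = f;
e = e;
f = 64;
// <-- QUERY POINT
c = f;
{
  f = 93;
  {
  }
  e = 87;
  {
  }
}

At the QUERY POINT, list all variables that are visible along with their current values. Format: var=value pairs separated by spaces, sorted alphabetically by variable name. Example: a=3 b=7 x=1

Answer: e=40 f=64

Derivation:
Step 1: declare f=40 at depth 0
Step 2: declare e=(read f)=40 at depth 0
Step 3: declare e=(read e)=40 at depth 0
Step 4: declare f=64 at depth 0
Visible at query point: e=40 f=64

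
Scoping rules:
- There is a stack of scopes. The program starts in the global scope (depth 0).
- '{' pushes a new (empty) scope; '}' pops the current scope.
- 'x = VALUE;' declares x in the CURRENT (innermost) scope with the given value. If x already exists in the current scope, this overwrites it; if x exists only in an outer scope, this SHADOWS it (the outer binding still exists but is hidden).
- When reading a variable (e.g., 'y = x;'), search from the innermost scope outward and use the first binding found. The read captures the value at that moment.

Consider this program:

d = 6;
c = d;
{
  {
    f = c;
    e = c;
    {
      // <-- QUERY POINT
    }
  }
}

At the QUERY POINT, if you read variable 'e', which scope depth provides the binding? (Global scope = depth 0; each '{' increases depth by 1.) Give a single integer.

Answer: 2

Derivation:
Step 1: declare d=6 at depth 0
Step 2: declare c=(read d)=6 at depth 0
Step 3: enter scope (depth=1)
Step 4: enter scope (depth=2)
Step 5: declare f=(read c)=6 at depth 2
Step 6: declare e=(read c)=6 at depth 2
Step 7: enter scope (depth=3)
Visible at query point: c=6 d=6 e=6 f=6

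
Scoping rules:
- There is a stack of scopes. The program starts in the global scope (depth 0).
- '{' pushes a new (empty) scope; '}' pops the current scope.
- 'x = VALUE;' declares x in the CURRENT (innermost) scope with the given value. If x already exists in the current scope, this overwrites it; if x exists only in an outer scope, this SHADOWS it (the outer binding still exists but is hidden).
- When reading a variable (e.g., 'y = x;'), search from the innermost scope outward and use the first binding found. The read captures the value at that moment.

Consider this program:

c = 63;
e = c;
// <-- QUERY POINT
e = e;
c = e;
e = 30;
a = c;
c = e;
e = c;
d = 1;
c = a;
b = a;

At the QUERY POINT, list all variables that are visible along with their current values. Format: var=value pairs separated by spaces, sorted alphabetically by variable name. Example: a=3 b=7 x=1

Step 1: declare c=63 at depth 0
Step 2: declare e=(read c)=63 at depth 0
Visible at query point: c=63 e=63

Answer: c=63 e=63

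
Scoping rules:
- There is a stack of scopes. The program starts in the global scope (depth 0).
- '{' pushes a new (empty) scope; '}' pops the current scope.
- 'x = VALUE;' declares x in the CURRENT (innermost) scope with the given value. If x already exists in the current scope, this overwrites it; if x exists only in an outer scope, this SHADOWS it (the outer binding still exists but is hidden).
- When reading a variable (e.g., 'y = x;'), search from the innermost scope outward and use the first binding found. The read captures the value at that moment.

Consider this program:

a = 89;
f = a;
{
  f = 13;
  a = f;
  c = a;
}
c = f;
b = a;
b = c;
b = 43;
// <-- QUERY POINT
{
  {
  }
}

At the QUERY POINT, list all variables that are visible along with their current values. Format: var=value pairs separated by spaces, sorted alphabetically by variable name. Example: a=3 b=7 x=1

Answer: a=89 b=43 c=89 f=89

Derivation:
Step 1: declare a=89 at depth 0
Step 2: declare f=(read a)=89 at depth 0
Step 3: enter scope (depth=1)
Step 4: declare f=13 at depth 1
Step 5: declare a=(read f)=13 at depth 1
Step 6: declare c=(read a)=13 at depth 1
Step 7: exit scope (depth=0)
Step 8: declare c=(read f)=89 at depth 0
Step 9: declare b=(read a)=89 at depth 0
Step 10: declare b=(read c)=89 at depth 0
Step 11: declare b=43 at depth 0
Visible at query point: a=89 b=43 c=89 f=89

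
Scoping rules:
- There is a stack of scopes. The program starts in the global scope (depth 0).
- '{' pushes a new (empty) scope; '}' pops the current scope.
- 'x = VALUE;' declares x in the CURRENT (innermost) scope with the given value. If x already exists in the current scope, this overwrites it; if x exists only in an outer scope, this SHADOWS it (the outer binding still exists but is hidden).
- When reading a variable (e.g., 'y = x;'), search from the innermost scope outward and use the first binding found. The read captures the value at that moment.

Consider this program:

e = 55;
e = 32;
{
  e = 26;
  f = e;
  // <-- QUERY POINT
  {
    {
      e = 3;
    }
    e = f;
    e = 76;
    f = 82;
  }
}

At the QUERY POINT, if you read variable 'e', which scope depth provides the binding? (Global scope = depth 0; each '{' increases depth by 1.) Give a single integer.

Step 1: declare e=55 at depth 0
Step 2: declare e=32 at depth 0
Step 3: enter scope (depth=1)
Step 4: declare e=26 at depth 1
Step 5: declare f=(read e)=26 at depth 1
Visible at query point: e=26 f=26

Answer: 1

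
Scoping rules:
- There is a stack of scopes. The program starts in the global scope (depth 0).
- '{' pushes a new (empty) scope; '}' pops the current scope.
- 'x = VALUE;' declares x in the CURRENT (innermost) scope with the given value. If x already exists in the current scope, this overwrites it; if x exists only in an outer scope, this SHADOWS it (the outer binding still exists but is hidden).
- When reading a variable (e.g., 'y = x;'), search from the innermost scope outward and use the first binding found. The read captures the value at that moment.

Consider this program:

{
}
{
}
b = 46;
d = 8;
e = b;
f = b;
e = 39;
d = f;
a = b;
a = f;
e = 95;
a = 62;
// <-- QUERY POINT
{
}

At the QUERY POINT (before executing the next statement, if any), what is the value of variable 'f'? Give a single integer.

Step 1: enter scope (depth=1)
Step 2: exit scope (depth=0)
Step 3: enter scope (depth=1)
Step 4: exit scope (depth=0)
Step 5: declare b=46 at depth 0
Step 6: declare d=8 at depth 0
Step 7: declare e=(read b)=46 at depth 0
Step 8: declare f=(read b)=46 at depth 0
Step 9: declare e=39 at depth 0
Step 10: declare d=(read f)=46 at depth 0
Step 11: declare a=(read b)=46 at depth 0
Step 12: declare a=(read f)=46 at depth 0
Step 13: declare e=95 at depth 0
Step 14: declare a=62 at depth 0
Visible at query point: a=62 b=46 d=46 e=95 f=46

Answer: 46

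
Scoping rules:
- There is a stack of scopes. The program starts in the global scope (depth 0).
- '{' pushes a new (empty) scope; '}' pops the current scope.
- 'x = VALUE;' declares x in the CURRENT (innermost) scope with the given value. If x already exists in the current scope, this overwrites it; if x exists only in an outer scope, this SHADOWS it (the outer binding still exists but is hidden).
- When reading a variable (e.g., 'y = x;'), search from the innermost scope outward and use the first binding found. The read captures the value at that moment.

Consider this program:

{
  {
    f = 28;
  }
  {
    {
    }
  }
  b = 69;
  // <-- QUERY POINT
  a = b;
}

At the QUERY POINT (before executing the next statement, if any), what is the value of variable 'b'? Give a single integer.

Answer: 69

Derivation:
Step 1: enter scope (depth=1)
Step 2: enter scope (depth=2)
Step 3: declare f=28 at depth 2
Step 4: exit scope (depth=1)
Step 5: enter scope (depth=2)
Step 6: enter scope (depth=3)
Step 7: exit scope (depth=2)
Step 8: exit scope (depth=1)
Step 9: declare b=69 at depth 1
Visible at query point: b=69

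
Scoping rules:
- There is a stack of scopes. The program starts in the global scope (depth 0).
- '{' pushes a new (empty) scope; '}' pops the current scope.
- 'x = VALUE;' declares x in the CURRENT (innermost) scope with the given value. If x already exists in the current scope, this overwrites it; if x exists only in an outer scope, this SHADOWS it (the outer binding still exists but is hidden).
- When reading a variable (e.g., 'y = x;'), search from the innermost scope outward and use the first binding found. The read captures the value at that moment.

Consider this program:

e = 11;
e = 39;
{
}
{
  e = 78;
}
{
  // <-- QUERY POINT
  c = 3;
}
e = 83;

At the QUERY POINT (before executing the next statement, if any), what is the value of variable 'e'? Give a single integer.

Answer: 39

Derivation:
Step 1: declare e=11 at depth 0
Step 2: declare e=39 at depth 0
Step 3: enter scope (depth=1)
Step 4: exit scope (depth=0)
Step 5: enter scope (depth=1)
Step 6: declare e=78 at depth 1
Step 7: exit scope (depth=0)
Step 8: enter scope (depth=1)
Visible at query point: e=39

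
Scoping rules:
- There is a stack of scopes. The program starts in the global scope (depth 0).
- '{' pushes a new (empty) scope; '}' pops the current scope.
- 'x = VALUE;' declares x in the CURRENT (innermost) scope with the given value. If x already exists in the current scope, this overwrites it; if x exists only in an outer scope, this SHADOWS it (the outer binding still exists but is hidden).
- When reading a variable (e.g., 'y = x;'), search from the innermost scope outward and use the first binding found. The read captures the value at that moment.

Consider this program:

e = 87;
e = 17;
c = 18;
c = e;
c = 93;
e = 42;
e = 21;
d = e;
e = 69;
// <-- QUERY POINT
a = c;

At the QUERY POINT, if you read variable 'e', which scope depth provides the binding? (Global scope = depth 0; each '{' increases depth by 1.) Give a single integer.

Answer: 0

Derivation:
Step 1: declare e=87 at depth 0
Step 2: declare e=17 at depth 0
Step 3: declare c=18 at depth 0
Step 4: declare c=(read e)=17 at depth 0
Step 5: declare c=93 at depth 0
Step 6: declare e=42 at depth 0
Step 7: declare e=21 at depth 0
Step 8: declare d=(read e)=21 at depth 0
Step 9: declare e=69 at depth 0
Visible at query point: c=93 d=21 e=69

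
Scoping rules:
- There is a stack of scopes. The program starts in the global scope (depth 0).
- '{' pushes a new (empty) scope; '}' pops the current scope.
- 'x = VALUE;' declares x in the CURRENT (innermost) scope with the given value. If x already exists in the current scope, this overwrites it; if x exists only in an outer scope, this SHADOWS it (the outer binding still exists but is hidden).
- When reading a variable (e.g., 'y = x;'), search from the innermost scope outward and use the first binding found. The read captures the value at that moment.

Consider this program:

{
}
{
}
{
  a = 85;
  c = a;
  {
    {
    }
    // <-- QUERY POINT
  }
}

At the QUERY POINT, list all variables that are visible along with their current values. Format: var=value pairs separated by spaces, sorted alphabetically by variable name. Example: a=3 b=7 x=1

Answer: a=85 c=85

Derivation:
Step 1: enter scope (depth=1)
Step 2: exit scope (depth=0)
Step 3: enter scope (depth=1)
Step 4: exit scope (depth=0)
Step 5: enter scope (depth=1)
Step 6: declare a=85 at depth 1
Step 7: declare c=(read a)=85 at depth 1
Step 8: enter scope (depth=2)
Step 9: enter scope (depth=3)
Step 10: exit scope (depth=2)
Visible at query point: a=85 c=85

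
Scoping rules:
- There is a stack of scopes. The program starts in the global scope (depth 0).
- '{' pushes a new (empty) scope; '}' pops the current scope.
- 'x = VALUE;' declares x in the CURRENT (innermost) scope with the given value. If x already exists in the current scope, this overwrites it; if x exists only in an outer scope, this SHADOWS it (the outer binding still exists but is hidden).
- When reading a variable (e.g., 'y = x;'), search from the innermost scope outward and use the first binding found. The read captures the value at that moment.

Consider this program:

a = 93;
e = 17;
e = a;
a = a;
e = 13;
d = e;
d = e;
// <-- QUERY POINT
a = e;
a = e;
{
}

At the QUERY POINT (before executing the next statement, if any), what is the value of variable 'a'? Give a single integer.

Answer: 93

Derivation:
Step 1: declare a=93 at depth 0
Step 2: declare e=17 at depth 0
Step 3: declare e=(read a)=93 at depth 0
Step 4: declare a=(read a)=93 at depth 0
Step 5: declare e=13 at depth 0
Step 6: declare d=(read e)=13 at depth 0
Step 7: declare d=(read e)=13 at depth 0
Visible at query point: a=93 d=13 e=13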